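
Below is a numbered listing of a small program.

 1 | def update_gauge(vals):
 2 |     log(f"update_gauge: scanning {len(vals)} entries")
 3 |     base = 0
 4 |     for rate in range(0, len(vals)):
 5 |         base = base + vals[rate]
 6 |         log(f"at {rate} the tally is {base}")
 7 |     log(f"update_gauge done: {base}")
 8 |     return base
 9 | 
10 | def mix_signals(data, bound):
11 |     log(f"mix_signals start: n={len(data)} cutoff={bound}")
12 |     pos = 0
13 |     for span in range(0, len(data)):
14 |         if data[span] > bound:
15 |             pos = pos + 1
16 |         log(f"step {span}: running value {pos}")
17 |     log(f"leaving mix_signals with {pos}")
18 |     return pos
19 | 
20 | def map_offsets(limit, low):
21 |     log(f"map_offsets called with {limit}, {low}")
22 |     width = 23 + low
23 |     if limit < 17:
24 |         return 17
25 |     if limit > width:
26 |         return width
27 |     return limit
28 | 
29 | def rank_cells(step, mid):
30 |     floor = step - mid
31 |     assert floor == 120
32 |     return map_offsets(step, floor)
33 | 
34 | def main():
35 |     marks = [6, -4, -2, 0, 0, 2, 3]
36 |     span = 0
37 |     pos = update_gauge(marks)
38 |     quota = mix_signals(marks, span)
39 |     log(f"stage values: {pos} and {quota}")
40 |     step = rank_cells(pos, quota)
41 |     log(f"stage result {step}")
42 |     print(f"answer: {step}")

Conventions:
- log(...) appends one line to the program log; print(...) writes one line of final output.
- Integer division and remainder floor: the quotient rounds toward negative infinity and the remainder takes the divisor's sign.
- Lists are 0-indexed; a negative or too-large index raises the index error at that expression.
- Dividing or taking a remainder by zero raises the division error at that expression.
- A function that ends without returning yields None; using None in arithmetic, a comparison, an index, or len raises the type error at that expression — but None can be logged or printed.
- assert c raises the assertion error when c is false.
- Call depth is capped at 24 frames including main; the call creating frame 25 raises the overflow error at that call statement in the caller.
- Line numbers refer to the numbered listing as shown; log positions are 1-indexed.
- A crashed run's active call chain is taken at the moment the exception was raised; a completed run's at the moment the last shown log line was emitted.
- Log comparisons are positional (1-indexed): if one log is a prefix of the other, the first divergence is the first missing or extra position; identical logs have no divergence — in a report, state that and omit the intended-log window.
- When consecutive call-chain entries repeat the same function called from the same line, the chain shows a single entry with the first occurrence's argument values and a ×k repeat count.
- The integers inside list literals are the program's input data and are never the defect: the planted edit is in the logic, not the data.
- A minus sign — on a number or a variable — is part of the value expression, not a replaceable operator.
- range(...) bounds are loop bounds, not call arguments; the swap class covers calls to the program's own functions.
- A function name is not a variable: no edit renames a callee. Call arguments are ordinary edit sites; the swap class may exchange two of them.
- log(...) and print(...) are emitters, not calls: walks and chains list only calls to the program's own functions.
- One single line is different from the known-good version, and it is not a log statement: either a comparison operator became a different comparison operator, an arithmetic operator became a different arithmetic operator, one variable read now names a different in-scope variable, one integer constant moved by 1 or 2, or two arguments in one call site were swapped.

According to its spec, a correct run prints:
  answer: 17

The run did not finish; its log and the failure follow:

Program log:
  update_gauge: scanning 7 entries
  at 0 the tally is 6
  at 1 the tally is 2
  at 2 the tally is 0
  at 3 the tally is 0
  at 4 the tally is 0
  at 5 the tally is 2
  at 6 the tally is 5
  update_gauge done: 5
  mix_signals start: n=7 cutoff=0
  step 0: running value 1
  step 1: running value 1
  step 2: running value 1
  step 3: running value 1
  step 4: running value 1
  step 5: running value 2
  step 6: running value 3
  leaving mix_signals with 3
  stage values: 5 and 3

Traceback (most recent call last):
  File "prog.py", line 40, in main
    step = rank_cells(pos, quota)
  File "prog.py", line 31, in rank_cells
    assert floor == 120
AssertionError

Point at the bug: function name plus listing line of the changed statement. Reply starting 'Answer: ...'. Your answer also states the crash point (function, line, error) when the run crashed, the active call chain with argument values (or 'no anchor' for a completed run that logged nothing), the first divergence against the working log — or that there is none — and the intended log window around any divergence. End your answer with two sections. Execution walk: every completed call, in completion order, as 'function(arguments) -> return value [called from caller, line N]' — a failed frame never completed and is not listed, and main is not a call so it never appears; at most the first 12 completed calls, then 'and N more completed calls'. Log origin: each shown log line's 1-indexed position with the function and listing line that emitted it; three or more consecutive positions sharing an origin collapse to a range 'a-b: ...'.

Answer: the defect is in rank_cells at line 31.
The tell: After 19 matching log lines the faulty run goes silent, while the working version continues with 'map_offsets called with 5, 2'.
Crash: rank_cells, line 31, AssertionError.
Call chain: main -> rank_cells(5, 3) (called at line 40).
First divergence: position 20 — after 19 matching lines the faulty run goes silent; intended next line 'map_offsets called with 5, 2'.
Intended log window:
  18: leaving mix_signals with 3
  19: stage values: 5 and 3
  20: map_offsets called with 5, 2
  21: stage result 17
Execution walk:
  update_gauge([6, -4, -2, 0, 0, 2, 3]) -> 5  [called from main, line 37]
  mix_signals([6, -4, -2, 0, 0, 2, 3], 0) -> 3  [called from main, line 38]
Log origin:
  1: emitted by update_gauge (line 2)
  2-8: emitted by update_gauge (line 6)
  9: emitted by update_gauge (line 7)
  10: emitted by mix_signals (line 11)
  11-17: emitted by mix_signals (line 16)
  18: emitted by mix_signals (line 17)
  19: emitted by main (line 39)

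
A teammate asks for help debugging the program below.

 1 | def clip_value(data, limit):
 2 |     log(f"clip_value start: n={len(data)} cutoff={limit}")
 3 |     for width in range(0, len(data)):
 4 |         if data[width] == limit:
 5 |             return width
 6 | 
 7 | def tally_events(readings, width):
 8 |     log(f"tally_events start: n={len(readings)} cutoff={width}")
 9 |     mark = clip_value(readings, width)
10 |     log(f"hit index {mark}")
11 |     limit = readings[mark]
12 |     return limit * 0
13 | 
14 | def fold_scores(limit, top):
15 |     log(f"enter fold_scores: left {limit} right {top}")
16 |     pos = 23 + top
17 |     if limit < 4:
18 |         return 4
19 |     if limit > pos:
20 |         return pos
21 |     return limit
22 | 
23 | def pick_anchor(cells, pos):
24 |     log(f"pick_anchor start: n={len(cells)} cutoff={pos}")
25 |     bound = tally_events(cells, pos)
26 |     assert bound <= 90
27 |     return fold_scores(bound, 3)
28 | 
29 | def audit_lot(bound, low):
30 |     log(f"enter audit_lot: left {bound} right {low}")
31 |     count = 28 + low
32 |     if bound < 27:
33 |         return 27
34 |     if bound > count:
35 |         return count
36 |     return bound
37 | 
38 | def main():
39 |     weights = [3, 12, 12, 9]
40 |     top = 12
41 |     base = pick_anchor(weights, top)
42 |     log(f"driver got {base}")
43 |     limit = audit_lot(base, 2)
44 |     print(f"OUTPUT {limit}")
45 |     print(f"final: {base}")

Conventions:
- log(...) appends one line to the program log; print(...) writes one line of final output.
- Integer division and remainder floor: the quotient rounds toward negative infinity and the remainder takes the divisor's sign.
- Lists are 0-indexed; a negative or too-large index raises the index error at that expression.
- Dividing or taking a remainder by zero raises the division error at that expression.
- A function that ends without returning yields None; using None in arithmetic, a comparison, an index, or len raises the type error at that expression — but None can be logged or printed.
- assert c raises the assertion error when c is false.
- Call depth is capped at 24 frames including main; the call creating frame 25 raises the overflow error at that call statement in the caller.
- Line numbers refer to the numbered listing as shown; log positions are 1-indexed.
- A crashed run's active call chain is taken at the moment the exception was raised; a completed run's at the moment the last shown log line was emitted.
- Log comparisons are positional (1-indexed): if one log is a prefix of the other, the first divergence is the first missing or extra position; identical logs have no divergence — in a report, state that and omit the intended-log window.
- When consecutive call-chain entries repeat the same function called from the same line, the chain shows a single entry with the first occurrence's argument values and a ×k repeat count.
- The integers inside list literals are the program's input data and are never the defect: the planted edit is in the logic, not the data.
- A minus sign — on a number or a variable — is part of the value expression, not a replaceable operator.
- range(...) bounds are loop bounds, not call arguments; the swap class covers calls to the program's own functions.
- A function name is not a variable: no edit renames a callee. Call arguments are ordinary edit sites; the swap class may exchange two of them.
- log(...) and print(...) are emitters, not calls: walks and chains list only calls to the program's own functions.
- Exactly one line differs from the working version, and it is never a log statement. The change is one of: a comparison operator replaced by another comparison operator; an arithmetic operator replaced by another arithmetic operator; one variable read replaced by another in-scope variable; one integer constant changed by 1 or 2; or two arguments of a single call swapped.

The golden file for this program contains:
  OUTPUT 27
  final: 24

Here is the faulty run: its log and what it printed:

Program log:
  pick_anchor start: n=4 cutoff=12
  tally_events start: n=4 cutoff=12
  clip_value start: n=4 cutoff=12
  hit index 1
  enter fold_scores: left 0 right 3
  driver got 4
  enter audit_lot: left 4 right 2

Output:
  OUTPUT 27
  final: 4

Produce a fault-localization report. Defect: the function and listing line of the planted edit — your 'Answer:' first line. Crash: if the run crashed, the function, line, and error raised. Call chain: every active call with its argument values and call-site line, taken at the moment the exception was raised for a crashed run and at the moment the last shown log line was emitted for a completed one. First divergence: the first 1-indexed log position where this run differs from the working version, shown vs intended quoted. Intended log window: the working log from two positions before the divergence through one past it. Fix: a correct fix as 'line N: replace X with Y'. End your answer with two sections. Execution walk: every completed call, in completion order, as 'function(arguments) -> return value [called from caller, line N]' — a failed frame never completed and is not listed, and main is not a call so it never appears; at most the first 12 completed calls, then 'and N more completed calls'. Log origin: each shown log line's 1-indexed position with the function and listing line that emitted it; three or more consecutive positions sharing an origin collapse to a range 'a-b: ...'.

Answer: the defect is in tally_events at line 12.
The tell: The earliest visible damage is log position 5 — 'enter fold_scores: left 0 right 3' rather than the intended 'enter fold_scores: left 24 right 3'.
Call chain: main -> audit_lot(4, 2) (called at line 43).
First divergence: at position 5 the run shows 'enter fold_scores: left 0 right 3' where the working version logs 'enter fold_scores: left 24 right 3'.
Intended log window:
  3: clip_value start: n=4 cutoff=12
  4: hit index 1
  5: enter fold_scores: left 24 right 3
  6: driver got 24
Execution walk:
  clip_value([3, 12, 12, 9], 12) -> 1  [called from tally_events, line 9]
  tally_events([3, 12, 12, 9], 12) -> 0  [called from pick_anchor, line 25]
  fold_scores(0, 3) -> 4  [called from pick_anchor, line 27]
  pick_anchor([3, 12, 12, 9], 12) -> 4  [called from main, line 41]
  audit_lot(4, 2) -> 27  [called from main, line 43]
Origin of each log line:
  1: emitted by pick_anchor (line 24)
  2: emitted by tally_events (line 8)
  3: emitted by clip_value (line 2)
  4: emitted by tally_events (line 10)
  5: emitted by fold_scores (line 15)
  6: emitted by main (line 42)
  7: emitted by audit_lot (line 30)
A correct fix: line 12: replace `0` with `2`.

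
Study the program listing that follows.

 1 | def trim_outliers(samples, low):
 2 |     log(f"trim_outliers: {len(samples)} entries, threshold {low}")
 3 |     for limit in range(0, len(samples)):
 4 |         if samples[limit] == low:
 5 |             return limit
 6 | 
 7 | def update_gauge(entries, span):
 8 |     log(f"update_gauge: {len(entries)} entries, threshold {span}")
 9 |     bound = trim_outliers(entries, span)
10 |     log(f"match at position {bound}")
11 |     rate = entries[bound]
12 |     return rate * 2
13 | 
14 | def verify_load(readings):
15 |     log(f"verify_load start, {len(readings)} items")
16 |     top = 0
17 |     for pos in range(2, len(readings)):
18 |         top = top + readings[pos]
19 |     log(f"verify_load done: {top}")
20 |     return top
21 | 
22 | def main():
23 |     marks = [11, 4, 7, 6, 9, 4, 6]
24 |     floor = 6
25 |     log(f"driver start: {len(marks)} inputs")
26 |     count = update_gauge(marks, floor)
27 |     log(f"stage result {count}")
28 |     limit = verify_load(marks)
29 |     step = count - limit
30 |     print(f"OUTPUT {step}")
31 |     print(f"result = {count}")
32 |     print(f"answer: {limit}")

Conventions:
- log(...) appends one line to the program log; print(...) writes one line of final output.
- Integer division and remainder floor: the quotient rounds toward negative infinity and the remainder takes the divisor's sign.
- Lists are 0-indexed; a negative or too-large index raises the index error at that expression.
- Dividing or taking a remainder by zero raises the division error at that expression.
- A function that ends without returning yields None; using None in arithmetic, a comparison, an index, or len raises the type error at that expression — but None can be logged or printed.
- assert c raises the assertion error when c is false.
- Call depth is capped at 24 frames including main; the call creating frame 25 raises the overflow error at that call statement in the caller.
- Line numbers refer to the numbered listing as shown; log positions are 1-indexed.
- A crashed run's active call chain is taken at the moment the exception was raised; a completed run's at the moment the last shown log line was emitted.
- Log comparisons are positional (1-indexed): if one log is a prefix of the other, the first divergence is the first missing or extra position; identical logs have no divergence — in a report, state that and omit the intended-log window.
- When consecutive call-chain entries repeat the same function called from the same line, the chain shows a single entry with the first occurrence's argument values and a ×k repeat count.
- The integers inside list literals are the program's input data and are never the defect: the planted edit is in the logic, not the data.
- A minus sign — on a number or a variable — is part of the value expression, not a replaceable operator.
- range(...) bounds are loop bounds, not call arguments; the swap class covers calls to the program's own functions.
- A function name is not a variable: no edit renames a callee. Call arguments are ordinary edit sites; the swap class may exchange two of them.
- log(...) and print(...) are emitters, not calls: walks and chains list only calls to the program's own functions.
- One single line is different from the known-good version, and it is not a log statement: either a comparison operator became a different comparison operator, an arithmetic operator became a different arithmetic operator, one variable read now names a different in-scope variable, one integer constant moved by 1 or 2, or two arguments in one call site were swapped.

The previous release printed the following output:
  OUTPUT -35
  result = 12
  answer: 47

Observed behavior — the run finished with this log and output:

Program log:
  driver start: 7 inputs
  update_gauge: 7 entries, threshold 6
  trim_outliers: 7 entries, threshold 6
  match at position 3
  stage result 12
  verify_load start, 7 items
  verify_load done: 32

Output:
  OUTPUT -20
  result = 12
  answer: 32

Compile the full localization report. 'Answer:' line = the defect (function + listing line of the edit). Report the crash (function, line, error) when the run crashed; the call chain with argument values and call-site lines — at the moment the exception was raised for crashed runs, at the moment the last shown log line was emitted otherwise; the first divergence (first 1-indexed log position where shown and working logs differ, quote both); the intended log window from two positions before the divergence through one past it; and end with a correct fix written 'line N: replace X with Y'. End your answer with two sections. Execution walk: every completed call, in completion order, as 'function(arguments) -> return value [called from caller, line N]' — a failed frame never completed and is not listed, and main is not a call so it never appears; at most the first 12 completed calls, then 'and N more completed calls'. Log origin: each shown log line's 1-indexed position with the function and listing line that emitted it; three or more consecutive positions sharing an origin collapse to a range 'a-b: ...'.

Answer: the defect is in verify_load at line 17.
Key observation: Log line 7 is where behavior first shows: 'verify_load done: 32' appears instead of 'verify_load done: 47'.
Call chain: main -> verify_load([11, 4, 7, 6, 9, 4, 6]) (called at line 28).
First divergence: at position 7 the run shows 'verify_load done: 32' where the working version logs 'verify_load done: 47'.
Intended log window:
  5: stage result 12
  6: verify_load start, 7 items
  7: verify_load done: 47
Execution walk:
  trim_outliers([11, 4, 7, 6, 9, 4, 6], 6) -> 3  [called from update_gauge, line 9]
  update_gauge([11, 4, 7, 6, 9, 4, 6], 6) -> 12  [called from main, line 26]
  verify_load([11, 4, 7, 6, 9, 4, 6]) -> 32  [called from main, line 28]
Log line origins:
  1: from main, line 25
  2: from update_gauge, line 8
  3: from trim_outliers, line 2
  4: from update_gauge, line 10
  5: from main, line 27
  6: from verify_load, line 15
  7: from verify_load, line 19
A correct fix: line 17: replace `2` with `0`.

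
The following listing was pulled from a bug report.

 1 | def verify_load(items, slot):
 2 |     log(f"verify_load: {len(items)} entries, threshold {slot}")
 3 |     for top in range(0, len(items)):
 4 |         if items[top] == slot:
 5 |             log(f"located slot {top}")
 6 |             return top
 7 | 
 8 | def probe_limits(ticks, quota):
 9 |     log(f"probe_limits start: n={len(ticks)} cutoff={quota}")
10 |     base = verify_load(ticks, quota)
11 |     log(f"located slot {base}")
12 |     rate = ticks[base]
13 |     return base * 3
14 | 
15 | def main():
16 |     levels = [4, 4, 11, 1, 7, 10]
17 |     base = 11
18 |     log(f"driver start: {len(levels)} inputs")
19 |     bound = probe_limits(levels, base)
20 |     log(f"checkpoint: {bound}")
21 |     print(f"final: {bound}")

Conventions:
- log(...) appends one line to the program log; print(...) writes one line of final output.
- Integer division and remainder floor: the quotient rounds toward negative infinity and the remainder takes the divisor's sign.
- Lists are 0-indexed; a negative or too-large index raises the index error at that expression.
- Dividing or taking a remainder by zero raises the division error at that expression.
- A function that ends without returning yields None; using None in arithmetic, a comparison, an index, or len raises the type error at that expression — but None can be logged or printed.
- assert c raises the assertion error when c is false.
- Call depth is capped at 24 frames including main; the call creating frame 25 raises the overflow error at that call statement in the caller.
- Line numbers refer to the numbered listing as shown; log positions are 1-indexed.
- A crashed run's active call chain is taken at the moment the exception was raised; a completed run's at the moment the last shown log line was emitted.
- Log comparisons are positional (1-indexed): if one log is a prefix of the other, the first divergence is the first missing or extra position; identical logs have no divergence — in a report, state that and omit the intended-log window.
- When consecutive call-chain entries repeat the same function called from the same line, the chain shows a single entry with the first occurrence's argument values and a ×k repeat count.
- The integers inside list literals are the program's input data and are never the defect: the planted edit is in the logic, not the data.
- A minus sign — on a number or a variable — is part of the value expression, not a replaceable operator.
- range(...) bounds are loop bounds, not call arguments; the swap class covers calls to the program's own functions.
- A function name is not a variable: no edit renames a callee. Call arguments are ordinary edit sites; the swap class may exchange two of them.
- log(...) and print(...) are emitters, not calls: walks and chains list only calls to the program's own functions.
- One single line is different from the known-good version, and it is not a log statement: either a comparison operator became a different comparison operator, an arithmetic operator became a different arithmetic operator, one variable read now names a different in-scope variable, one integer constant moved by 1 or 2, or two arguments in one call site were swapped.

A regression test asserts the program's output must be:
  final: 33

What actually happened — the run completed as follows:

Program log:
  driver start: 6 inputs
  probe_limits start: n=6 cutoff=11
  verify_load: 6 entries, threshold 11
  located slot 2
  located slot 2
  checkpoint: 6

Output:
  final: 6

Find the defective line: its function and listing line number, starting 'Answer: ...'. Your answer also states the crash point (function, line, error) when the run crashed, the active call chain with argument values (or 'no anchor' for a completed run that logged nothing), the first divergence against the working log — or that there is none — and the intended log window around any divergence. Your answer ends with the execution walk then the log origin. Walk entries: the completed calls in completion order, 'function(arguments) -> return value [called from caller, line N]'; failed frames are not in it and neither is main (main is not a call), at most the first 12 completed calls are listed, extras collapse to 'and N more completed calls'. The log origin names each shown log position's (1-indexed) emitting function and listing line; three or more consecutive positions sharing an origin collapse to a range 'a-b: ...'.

Answer: the defect is in probe_limits at line 13.
Key observation: The log first diverges at position 6: the faulty run prints 'checkpoint: 6' where the working version prints 'checkpoint: 33'.
Call chain: main.
First divergence: position 6 — the shown line 'checkpoint: 6' should read 'checkpoint: 33'.
Intended log window:
  4: located slot 2
  5: located slot 2
  6: checkpoint: 33
Execution walk:
  verify_load([4, 4, 11, 1, 7, 10], 11) -> 2  [called from probe_limits, line 10]
  probe_limits([4, 4, 11, 1, 7, 10], 11) -> 6  [called from main, line 19]
Log origins:
  1: emitted by main (line 18)
  2: emitted by probe_limits (line 9)
  3: emitted by verify_load (line 2)
  4: emitted by verify_load (line 5)
  5: emitted by probe_limits (line 11)
  6: emitted by main (line 20)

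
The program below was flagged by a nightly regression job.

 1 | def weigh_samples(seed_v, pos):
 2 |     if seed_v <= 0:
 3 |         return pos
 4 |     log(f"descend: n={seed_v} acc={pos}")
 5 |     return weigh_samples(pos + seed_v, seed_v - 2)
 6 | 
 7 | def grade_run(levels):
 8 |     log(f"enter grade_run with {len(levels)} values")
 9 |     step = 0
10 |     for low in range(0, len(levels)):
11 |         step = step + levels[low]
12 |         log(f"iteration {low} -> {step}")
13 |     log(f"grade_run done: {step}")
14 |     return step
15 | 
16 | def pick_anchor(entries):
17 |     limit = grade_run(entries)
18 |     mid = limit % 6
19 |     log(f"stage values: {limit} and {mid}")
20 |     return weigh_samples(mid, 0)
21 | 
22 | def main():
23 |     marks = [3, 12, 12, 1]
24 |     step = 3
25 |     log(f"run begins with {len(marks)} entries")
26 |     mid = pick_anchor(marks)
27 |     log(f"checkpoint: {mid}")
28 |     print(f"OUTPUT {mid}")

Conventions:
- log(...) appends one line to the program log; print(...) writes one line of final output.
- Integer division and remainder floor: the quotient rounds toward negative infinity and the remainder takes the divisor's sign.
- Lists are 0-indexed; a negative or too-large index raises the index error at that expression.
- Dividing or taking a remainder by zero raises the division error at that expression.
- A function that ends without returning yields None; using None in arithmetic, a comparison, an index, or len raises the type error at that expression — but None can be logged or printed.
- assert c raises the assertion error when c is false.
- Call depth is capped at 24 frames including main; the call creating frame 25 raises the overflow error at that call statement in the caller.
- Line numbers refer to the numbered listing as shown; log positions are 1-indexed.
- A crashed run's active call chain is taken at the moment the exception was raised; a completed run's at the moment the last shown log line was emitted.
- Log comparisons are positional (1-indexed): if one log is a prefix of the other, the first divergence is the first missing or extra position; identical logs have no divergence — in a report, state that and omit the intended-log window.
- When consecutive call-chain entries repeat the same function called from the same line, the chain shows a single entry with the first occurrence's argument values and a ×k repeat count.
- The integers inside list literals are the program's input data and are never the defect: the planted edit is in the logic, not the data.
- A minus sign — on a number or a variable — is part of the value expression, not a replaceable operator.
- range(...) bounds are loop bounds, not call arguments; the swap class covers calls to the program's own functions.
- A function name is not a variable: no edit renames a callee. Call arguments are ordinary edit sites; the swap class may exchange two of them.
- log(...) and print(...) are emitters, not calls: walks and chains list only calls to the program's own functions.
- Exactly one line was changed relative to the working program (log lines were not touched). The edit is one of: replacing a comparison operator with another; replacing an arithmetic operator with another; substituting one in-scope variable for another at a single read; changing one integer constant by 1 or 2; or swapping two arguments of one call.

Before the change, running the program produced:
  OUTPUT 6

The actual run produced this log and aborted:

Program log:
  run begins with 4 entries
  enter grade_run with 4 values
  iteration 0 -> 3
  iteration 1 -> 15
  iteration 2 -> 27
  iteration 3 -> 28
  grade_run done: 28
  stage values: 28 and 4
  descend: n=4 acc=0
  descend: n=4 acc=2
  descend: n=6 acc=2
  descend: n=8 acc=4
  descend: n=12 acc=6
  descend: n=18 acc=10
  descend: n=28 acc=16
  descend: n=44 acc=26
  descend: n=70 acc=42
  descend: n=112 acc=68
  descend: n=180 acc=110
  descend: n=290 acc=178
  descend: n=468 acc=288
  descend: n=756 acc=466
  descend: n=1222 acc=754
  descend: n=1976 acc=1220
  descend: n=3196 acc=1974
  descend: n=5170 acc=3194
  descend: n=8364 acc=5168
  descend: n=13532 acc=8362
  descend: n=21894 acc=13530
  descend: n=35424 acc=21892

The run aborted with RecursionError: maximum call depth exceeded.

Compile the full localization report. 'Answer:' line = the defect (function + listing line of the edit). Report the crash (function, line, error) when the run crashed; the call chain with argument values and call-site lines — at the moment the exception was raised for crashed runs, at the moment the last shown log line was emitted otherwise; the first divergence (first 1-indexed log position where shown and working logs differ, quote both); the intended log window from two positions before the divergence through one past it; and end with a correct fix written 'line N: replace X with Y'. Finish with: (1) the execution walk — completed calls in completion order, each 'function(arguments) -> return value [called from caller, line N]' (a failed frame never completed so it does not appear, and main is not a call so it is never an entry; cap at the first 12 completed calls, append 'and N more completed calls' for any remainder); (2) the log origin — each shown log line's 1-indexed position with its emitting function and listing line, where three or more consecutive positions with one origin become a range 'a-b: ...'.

Answer: the defect is in weigh_samples at line 5.
Key fact: Position 10 is the first bad log line: 'descend: n=4 acc=2' should read 'descend: n=2 acc=4'.
Crash: weigh_samples, line 5, RecursionError.
Call chain: main -> pick_anchor([3, 12, 12, 1]) (called at line 26) -> weigh_samples(4, 0) (called at line 20) -> weigh_samples(4, 2) (called at line 5) ×21.
First divergence: position 10 — shown 'descend: n=4 acc=2', intended 'descend: n=2 acc=4'.
Intended log window:
  8: stage values: 28 and 4
  9: descend: n=4 acc=0
  10: descend: n=2 acc=4
  11: checkpoint: 6
Execution walk:
  grade_run([3, 12, 12, 1]) -> 28  [called from pick_anchor, line 17]
Log line origins:
  1: logged in main at line 25
  2: logged in grade_run at line 8
  3-6: logged in grade_run at line 12
  7: logged in grade_run at line 13
  8: logged in pick_anchor at line 19
  9-30: logged in weigh_samples at line 4
A correct fix: line 5: replace `weigh_samples(pos + seed_v, seed_v - 2)` with `weigh_samples(seed_v - 2, pos + seed_v)`.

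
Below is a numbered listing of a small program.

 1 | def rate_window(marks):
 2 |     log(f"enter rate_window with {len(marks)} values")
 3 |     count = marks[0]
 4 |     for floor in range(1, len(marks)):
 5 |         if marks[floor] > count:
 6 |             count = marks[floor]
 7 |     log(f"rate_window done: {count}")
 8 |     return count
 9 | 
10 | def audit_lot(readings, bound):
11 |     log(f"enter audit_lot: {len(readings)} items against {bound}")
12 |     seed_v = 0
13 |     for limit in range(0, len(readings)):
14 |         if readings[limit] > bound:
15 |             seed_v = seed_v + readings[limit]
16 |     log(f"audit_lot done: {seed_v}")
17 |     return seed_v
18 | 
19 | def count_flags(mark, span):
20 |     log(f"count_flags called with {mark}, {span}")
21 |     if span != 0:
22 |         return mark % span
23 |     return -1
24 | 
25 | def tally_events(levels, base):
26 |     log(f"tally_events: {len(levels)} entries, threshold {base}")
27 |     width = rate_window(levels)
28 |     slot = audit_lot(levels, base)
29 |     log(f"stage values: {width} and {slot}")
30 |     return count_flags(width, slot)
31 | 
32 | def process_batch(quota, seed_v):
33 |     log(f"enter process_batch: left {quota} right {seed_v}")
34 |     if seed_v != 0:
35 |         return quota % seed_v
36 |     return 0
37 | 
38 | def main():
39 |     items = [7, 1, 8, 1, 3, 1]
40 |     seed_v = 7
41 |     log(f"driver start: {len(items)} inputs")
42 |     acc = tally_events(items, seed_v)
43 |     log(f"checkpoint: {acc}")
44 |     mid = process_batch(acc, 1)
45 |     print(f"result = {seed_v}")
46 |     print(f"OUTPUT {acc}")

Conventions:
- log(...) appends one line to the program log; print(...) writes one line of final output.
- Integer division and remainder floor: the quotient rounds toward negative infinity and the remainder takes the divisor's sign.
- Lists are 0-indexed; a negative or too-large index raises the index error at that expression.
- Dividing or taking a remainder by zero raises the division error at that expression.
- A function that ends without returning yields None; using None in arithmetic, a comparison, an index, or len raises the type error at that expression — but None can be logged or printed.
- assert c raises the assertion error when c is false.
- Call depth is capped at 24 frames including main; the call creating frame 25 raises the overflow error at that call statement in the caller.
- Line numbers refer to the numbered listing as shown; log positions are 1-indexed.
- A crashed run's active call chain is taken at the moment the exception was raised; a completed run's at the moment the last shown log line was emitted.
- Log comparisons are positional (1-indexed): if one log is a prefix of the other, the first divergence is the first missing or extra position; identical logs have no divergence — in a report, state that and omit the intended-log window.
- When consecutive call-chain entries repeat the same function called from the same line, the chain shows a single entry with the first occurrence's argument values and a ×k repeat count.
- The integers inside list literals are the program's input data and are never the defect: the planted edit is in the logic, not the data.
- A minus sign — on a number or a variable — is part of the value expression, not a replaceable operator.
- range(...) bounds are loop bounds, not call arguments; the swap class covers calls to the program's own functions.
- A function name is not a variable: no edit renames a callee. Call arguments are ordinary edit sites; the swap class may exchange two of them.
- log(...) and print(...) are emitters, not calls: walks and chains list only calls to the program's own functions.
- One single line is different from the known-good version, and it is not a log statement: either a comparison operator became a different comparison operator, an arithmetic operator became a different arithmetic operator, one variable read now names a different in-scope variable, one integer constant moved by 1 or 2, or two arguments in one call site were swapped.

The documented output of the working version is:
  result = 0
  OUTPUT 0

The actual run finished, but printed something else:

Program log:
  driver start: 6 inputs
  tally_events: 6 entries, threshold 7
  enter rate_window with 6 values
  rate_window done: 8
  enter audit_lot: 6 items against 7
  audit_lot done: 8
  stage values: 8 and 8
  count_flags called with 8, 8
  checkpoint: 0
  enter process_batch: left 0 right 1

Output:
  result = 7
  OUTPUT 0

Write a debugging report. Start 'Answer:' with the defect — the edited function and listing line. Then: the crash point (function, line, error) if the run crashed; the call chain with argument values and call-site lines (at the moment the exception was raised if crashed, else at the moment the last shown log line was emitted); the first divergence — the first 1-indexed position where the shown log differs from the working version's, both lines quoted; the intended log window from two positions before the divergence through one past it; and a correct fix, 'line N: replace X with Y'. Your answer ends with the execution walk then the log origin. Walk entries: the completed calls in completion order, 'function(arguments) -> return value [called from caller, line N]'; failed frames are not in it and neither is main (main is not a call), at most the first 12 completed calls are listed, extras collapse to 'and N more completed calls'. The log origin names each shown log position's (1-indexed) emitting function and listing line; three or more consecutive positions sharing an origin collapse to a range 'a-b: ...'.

Answer: the defect is in main at line 45.
The tell: No log line changed; the fault shows up purely in the output.
Call chain: main -> process_batch(0, 1) (called at line 44).
First divergence: there is none — every log position agrees.
Execution walk:
  rate_window([7, 1, 8, 1, 3, 1]) -> 8  [called from tally_events, line 27]
  audit_lot([7, 1, 8, 1, 3, 1], 7) -> 8  [called from tally_events, line 28]
  count_flags(8, 8) -> 0  [called from tally_events, line 30]
  tally_events([7, 1, 8, 1, 3, 1], 7) -> 0  [called from main, line 42]
  process_batch(0, 1) -> 0  [called from main, line 44]
Log origins:
  1: emitted by main (line 41)
  2: emitted by tally_events (line 26)
  3: emitted by rate_window (line 2)
  4: emitted by rate_window (line 7)
  5: emitted by audit_lot (line 11)
  6: emitted by audit_lot (line 16)
  7: emitted by tally_events (line 29)
  8: emitted by count_flags (line 20)
  9: emitted by main (line 43)
  10: emitted by process_batch (line 33)
A correct fix: line 45: replace `seed_v` with `mid`.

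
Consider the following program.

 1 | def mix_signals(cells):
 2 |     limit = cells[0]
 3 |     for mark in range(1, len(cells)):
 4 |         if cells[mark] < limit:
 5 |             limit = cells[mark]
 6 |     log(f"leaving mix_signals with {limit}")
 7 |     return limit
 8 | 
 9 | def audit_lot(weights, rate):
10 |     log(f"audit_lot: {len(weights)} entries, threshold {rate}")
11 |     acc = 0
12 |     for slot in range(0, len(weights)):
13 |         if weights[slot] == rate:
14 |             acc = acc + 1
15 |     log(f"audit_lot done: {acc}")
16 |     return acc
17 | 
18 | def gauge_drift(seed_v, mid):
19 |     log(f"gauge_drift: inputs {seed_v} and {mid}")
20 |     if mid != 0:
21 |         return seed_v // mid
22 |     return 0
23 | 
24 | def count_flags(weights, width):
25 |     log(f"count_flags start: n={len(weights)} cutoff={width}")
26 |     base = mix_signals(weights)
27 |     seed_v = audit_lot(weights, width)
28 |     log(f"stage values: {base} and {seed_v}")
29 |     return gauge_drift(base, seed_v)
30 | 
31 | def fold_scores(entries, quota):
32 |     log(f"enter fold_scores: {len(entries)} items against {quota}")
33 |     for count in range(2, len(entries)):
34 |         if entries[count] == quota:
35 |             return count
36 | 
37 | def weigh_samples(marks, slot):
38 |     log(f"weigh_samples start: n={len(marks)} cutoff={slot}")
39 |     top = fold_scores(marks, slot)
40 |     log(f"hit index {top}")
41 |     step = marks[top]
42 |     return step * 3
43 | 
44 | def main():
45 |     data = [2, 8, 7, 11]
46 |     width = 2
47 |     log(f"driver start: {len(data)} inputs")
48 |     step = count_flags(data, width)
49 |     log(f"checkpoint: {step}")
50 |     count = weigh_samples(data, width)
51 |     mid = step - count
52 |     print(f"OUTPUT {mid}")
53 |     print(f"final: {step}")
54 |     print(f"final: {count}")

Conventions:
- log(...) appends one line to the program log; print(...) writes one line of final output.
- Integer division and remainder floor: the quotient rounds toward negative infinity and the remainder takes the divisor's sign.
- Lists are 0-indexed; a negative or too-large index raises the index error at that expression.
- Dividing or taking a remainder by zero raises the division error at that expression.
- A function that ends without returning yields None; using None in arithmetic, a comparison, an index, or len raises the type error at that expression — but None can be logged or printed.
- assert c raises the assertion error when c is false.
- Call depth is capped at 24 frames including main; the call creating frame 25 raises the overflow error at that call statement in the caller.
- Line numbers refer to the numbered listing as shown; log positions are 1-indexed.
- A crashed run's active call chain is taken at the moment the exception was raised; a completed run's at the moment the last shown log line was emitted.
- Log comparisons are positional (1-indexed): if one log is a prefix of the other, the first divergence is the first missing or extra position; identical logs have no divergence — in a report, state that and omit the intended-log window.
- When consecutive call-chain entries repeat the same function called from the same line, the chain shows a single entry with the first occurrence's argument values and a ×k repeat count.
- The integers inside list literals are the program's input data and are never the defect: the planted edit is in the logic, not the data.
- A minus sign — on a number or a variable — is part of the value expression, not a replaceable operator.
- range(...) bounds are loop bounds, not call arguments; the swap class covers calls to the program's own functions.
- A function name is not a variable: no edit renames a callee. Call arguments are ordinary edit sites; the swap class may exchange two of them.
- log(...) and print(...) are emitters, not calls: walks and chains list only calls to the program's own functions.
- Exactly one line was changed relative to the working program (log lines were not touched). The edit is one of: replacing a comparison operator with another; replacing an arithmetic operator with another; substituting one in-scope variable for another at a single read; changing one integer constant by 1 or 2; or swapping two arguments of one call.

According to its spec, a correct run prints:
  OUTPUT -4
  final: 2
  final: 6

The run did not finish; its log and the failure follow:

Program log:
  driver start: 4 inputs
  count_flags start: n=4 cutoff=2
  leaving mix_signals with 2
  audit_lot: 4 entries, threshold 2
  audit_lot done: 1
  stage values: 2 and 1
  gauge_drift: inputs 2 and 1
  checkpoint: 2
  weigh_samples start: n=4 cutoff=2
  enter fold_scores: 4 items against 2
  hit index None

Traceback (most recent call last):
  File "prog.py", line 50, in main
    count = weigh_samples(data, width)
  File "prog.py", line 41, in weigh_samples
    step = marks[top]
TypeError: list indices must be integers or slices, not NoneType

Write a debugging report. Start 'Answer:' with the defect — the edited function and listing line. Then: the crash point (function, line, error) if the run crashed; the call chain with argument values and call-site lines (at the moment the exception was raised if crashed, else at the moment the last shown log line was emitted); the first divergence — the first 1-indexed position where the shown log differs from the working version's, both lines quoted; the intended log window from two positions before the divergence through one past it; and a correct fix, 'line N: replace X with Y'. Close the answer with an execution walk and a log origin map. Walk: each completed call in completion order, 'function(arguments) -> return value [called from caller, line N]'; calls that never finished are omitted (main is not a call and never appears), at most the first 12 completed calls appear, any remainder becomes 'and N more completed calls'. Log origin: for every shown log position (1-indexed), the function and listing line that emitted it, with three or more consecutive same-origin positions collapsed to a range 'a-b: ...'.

Answer: the defect is in fold_scores at line 33.
Core observation: The earliest visible damage is log position 11 — 'hit index None' rather than the intended 'hit index 0'.
Crash: weigh_samples, line 41, TypeError.
Call chain: main -> weigh_samples([2, 8, 7, 11], 2) (called at line 50).
First divergence: position 11 — shown 'hit index None', intended 'hit index 0'.
Intended log window:
  9: weigh_samples start: n=4 cutoff=2
  10: enter fold_scores: 4 items against 2
  11: hit index 0
Execution walk:
  mix_signals([2, 8, 7, 11]) -> 2  [called from count_flags, line 26]
  audit_lot([2, 8, 7, 11], 2) -> 1  [called from count_flags, line 27]
  gauge_drift(2, 1) -> 2  [called from count_flags, line 29]
  count_flags([2, 8, 7, 11], 2) -> 2  [called from main, line 48]
  fold_scores([2, 8, 7, 11], 2) -> None  [called from weigh_samples, line 39]
Log line origins:
  1: emitted by main (line 47)
  2: emitted by count_flags (line 25)
  3: emitted by mix_signals (line 6)
  4: emitted by audit_lot (line 10)
  5: emitted by audit_lot (line 15)
  6: emitted by count_flags (line 28)
  7: emitted by gauge_drift (line 19)
  8: emitted by main (line 49)
  9: emitted by weigh_samples (line 38)
  10: emitted by fold_scores (line 32)
  11: emitted by weigh_samples (line 40)
A correct fix: line 33: replace `2` with `0`.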